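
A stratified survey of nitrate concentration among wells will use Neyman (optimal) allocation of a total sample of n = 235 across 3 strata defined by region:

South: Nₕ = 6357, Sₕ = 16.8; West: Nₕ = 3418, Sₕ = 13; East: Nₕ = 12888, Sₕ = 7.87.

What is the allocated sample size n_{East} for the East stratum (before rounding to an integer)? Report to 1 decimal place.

94.3

Neyman allocation: nₕ = n·NₕSₕ / Σⱼ NⱼSⱼ.
Σ NⱼSⱼ = 6357·16.8 + 3418·13 + 12888·7.87 = 252660.16.
n_{East} = 235·12888·7.87 / 252660.16 = 94.3.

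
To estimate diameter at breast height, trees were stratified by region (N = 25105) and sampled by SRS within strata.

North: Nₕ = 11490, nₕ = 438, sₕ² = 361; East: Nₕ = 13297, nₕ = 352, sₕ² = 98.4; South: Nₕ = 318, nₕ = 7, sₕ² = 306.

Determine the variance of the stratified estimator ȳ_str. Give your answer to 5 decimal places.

Var(ȳ_str) = Σₕ Wₕ²(1 − fₕ)sₕ²/nₕ with Wₕ = Nₕ/N, N = 25105.
North: Wₕ = 0.45767775; term = 0.45767775²·(1 − 0.03812010)·361/438 = 0.16606325.
East: Wₕ = 0.52965545; term = 0.52965545²·(1 − 0.02647214)·98.4/352 = 0.076346249.
South: Wₕ = 0.01266680; term = 0.01266680²·(1 − 0.02201258)·306/7 = 0.0068594682.
Sum = 0.24926897.

0.24927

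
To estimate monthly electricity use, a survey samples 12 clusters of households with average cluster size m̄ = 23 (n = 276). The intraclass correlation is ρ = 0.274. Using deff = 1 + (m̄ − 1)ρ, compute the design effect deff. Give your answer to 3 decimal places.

deff = 1 + (23 − 1)·0.274 = 1 + 6.028 = 7.028.

7.028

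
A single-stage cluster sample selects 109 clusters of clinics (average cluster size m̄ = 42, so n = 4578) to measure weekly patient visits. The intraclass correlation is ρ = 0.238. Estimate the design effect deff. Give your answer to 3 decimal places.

deff = 1 + (42 − 1)·0.238 = 1 + 9.758 = 10.758.

10.758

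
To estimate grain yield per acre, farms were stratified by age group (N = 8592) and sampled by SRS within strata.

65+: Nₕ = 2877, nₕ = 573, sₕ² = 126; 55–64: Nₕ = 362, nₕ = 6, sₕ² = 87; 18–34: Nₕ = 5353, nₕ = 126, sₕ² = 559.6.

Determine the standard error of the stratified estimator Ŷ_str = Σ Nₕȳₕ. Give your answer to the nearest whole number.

Var(Ŷ_str) = Σₕ Nₕ²(1 − fₕ)sₕ²/nₕ.
65+: 2877²·(1 − 573/2877)·126/573 = 1.4575997 × 10^6.
55–64: 362²·(1 − 6/362)·87/6 = 1.868644 × 10^6.
18–34: 5353²·(1 − 126/5353)·559.6/126 = 1.2426731 × 10^8.
Sum = 1.2759355 × 10^8.
SE = √(1.2759355 × 10^8) = 11296.

11296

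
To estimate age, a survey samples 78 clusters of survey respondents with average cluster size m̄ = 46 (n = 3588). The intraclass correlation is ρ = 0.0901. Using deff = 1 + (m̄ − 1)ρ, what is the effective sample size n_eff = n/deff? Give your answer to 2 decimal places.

709.86

deff = 1 + (46 − 1)·0.0901 = 1 + 4.0545 = 5.0545.
n_eff = 3588 / 5.0545 = 709.86.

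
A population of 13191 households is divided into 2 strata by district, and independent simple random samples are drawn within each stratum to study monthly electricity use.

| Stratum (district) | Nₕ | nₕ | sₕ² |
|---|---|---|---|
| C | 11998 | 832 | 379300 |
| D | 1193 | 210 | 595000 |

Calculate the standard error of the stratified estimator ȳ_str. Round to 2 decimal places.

19.24

Var(ȳ_str) = Σₕ Wₕ²(1 − fₕ)sₕ²/nₕ with Wₕ = Nₕ/N, N = 13191.
C: Wₕ = 0.90955955; term = 0.90955955²·(1 − 0.06934489)·379300/832 = 351.00278.
D: Wₕ = 0.09044045; term = 0.09044045²·(1 − 0.17602682)·595000/210 = 19.095727.
Sum = 370.09851.
SE = √(370.09851) = 19.24.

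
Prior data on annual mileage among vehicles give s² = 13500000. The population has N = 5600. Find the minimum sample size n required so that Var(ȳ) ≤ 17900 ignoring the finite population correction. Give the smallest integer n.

755

Without fpc, n₀ = s²/D = 13500000/17900 = 754.1899.
Rounding up, n = 755.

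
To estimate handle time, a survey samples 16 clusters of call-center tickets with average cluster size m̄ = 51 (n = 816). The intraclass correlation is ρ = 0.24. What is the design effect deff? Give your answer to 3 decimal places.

13.000

deff = 1 + (51 − 1)·0.24 = 1 + 12 = 13.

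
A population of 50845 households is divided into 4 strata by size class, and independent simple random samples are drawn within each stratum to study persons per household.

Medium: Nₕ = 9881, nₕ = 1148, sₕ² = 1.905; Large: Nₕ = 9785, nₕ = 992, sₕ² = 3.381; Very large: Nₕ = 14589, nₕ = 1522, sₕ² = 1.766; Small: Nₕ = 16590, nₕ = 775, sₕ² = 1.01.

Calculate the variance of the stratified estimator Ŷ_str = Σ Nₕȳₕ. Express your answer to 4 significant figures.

Var(Ŷ_str) = Σₕ Nₕ²(1 − fₕ)sₕ²/nₕ.
Medium: 9881²·(1 − 1148/9881)·1.905/1148 = 143191.57.
Large: 9785²·(1 − 992/9785)·3.381/992 = 293245.53.
Very large: 14589²·(1 − 1522/14589)·1.766/1522 = 221196.1.
Small: 16590²·(1 − 775/16590)·1.01/775 = 341928.46.
Sum = 999561.66.

999600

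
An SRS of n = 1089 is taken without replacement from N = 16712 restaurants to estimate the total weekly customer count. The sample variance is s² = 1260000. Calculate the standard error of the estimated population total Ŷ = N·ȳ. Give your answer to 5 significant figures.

549630

Var(Ŷ) = N²·Var(ȳ) = N²·(1 − n/N)·s²/n.
f = 1089/16712 = 0.06516276; Var(ȳ) = 0.93483724·1260000/1089 = 1081.6299.
Var(Ŷ) = 16712² · 1081.6299 = 3.0208944 × 10^11.
SE(Ŷ) = √(3.0208944 × 10^11) = 549630.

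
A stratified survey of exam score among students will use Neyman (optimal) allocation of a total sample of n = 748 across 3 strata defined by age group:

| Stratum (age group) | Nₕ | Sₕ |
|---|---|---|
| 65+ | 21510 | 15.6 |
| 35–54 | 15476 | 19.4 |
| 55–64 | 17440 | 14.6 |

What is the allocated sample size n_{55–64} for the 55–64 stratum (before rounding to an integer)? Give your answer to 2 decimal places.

Neyman allocation: nₕ = n·NₕSₕ / Σⱼ NⱼSⱼ.
Σ NⱼSⱼ = 21510·15.6 + 15476·19.4 + 17440·14.6 = 890414.4.
n_{55–64} = 748·17440·14.6 / 890414.4 = 213.90.

213.90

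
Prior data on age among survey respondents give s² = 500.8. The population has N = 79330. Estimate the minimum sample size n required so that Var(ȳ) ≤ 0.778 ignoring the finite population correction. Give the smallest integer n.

644

Without fpc, n₀ = s²/D = 500.8/0.778 = 643.7018.
Rounding up, n = 644.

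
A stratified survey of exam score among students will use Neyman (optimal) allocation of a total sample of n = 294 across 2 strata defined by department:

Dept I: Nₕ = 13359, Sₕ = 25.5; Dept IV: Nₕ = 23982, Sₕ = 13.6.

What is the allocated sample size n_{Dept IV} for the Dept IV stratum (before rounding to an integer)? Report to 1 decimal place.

143.8

Neyman allocation: nₕ = n·NₕSₕ / Σⱼ NⱼSⱼ.
Σ NⱼSⱼ = 13359·25.5 + 23982·13.6 = 666809.7.
n_{Dept IV} = 294·23982·13.6 / 666809.7 = 143.8.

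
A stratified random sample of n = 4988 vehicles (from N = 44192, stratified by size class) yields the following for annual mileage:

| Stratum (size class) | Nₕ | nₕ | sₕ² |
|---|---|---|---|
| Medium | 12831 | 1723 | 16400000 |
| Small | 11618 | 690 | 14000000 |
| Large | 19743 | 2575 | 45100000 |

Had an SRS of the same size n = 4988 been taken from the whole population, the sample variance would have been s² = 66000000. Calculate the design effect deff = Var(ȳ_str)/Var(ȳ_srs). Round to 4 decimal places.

Var(ȳ_str) = Σ Wₕ²(1−fₕ)sₕ²/nₕ with Wₕ = Nₕ/44192:
  Medium: (12831/44192)²·(1−1723/12831)·16400000/1723 = 694.65255
  Small: (11618/44192)²·(1−690/11618)·14000000/690 = 1319.0574
  Large: (19743/44192)²·(1−2575/19743)·45100000/2575 = 3039.7988
  → Var(ȳ_str) = 5053.5088.
Var(ȳ_srs) = (1 − 4988/44192)·66000000/4988 = 11738.273.
deff = 5053.5088 / 11738.273 = 0.4305.

0.4305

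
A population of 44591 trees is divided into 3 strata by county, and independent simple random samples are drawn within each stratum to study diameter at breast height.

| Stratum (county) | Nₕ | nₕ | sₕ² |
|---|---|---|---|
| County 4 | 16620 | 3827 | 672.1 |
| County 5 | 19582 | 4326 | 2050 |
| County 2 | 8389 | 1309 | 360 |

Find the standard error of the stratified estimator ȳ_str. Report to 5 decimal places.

Var(ȳ_str) = Σₕ Wₕ²(1 − fₕ)sₕ²/nₕ with Wₕ = Nₕ/N, N = 44591.
County 4: Wₕ = 0.37272095; term = 0.37272095²·(1 − 0.23026474)·672.1/3827 = 0.018779517.
County 5: Wₕ = 0.43914691; term = 0.43914691²·(1 − 0.22091717)·2050/4326 = 0.071198468.
County 2: Wₕ = 0.18813213; term = 0.18813213²·(1 − 0.15603767)·360/1309 = 0.0082150816.
Sum = 0.098193067.
SE = √(0.098193067) = 0.31336.

0.31336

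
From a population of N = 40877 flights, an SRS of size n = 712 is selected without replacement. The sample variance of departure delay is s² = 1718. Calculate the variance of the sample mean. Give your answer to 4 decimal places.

2.3709

Under SRS without replacement, Var(ȳ) = (1 − f)·s²/n with f = n/N = 712/40877 = 0.01741811.
Var(ȳ) = (1 − 0.01741811)·1718/712 = 0.98258189·2.4129213 = 2.3708928.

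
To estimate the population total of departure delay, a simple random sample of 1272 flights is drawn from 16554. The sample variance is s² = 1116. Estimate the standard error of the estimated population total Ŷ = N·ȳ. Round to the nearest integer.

14898

Var(Ŷ) = N²·Var(ȳ) = N²·(1 − n/N)·s²/n.
f = 1272/16554 = 0.07683943; Var(ȳ) = 0.92316057·1116/1272 = 0.80994276.
Var(Ŷ) = 16554² · 0.80994276 = 2.219526 × 10^8.
SE(Ŷ) = √(2.219526 × 10^8) = 14898.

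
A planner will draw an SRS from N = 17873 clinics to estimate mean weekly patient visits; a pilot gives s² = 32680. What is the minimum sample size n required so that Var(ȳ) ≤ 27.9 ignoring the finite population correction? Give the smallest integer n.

Without fpc, n₀ = s²/D = 32680/27.9 = 1171.3262.
Rounding up, n = 1172.

1172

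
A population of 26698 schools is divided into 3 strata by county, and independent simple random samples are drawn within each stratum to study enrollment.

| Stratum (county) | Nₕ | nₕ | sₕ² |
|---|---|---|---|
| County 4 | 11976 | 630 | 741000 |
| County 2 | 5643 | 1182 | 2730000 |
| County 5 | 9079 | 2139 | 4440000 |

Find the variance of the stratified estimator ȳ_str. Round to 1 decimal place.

Var(ȳ_str) = Σₕ Wₕ²(1 − fₕ)sₕ²/nₕ with Wₕ = Nₕ/N, N = 26698.
County 4: Wₕ = 0.44857293; term = 0.44857293²·(1 − 0.05260521)·741000/630 = 224.22022.
County 2: Wₕ = 0.21136415; term = 0.21136415²·(1 − 0.20946305)·2730000/1182 = 81.569911.
County 5: Wₕ = 0.34006293; term = 0.34006293²·(1 − 0.23559863)·4440000/2139 = 183.48992.
Sum = 489.28005.

489.3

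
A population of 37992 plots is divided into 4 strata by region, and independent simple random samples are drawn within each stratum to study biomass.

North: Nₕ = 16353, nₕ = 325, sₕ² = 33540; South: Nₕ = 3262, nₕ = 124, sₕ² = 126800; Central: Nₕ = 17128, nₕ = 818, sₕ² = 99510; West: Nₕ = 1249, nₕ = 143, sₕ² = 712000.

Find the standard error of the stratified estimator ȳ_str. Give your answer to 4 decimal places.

Var(ȳ_str) = Σₕ Wₕ²(1 − fₕ)sₕ²/nₕ with Wₕ = Nₕ/N, N = 37992.
North: Wₕ = 0.43043272; term = 0.43043272²·(1 − 0.01987403)·33540/325 = 18.740111.
South: Wₕ = 0.08586018; term = 0.08586018²·(1 − 0.03801349)·126800/124 = 7.2518724.
Central: Wₕ = 0.45083175; term = 0.45083175²·(1 − 0.04775806)·99510/818 = 23.544514.
West: Wₕ = 0.03287534; term = 0.03287534²·(1 − 0.11449159)·712000/143 = 4.7651569.
Sum = 54.301654.
SE = √(54.301654) = 7.3690.

7.3690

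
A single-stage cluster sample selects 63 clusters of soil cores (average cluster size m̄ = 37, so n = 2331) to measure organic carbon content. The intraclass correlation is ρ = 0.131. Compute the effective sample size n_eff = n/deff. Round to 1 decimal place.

407.8

deff = 1 + (37 − 1)·0.131 = 1 + 4.716 = 5.716.
n_eff = 2331 / 5.716 = 407.8.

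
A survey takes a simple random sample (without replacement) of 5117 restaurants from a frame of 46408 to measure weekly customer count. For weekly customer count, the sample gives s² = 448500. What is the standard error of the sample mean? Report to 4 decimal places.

Under SRS without replacement, Var(ȳ) = (1 − f)·s²/n with f = n/N = 5117/46408 = 0.11026116.
Var(ȳ) = (1 − 0.11026116)·448500/5117 = 0.88973884·87.649013 = 77.984731.
SE(ȳ) = √(77.984731) = 8.8309.

8.8309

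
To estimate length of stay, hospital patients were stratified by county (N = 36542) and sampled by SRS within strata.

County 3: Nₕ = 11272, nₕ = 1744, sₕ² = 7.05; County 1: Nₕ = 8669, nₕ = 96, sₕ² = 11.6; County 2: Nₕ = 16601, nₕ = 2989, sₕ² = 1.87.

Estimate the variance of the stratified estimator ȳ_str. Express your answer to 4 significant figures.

0.007156

Var(ȳ_str) = Σₕ Wₕ²(1 − fₕ)sₕ²/nₕ with Wₕ = Nₕ/N, N = 36542.
County 3: Wₕ = 0.30846697; term = 0.30846697²·(1 − 0.15471966)·7.05/1744 = 3.2513277 × 10^-4.
County 1: Wₕ = 0.23723387; term = 0.23723387²·(1 − 0.01107394)·11.6/96 = 0.0067251807.
County 2: Wₕ = 0.45429916; term = 0.45429916²·(1 − 0.18004939)·1.87/2989 = 1.058735 × 10^-4.
Sum = 0.007156187.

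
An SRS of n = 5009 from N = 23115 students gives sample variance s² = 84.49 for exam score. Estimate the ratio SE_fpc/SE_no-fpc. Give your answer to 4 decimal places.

0.8850

f = n/N = 5009/23115 = 0.21669911.
SE_no-fpc = √(s²/n) = 0.12987547; SE_fpc = √((1−f)s²/n) = 0.11494536.
Ratio = √(1−f) = 0.88504287.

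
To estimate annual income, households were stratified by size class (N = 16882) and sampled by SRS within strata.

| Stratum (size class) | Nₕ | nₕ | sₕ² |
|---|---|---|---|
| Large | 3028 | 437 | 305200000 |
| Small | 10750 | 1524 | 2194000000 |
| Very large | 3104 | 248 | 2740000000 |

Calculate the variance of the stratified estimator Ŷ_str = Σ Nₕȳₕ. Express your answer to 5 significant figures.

Var(Ŷ_str) = Σₕ Nₕ²(1 − fₕ)sₕ²/nₕ.
Large: 3028²·(1 − 437/3028)·305200000/437 = 5.4793164 × 10^12.
Small: 10750²·(1 − 1524/10750)·2194000000/1524 = 1.4278204 × 10^14.
Very large: 3104²·(1 − 248/3104)·2740000000/248 = 9.7944217 × 10^13.
Sum = 2.4620557 × 10^14.

2.4621 × 10^14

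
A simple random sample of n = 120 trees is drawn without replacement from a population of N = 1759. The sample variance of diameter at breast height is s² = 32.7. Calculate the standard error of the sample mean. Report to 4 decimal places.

0.5039

Under SRS without replacement, Var(ȳ) = (1 − f)·s²/n with f = n/N = 120/1759 = 0.06822058.
Var(ȳ) = (1 − 0.06822058)·32.7/120 = 0.93177942·0.2725 = 0.25390989.
SE(ȳ) = √(0.25390989) = 0.5039.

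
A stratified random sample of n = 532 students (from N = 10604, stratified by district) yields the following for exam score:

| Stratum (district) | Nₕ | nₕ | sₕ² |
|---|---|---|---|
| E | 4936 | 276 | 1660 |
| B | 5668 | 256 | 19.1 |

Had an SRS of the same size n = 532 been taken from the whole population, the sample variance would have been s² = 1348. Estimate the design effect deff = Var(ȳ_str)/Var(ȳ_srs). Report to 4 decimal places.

Var(ȳ_str) = Σ Wₕ²(1−fₕ)sₕ²/nₕ with Wₕ = Nₕ/10604:
  E: (4936/10604)²·(1−276/4936)·1660/276 = 1.2303272
  B: (5668/10604)²·(1−256/5668)·19.1/256 = 0.020353617
  → Var(ȳ_str) = 1.2506808.
Var(ȳ_srs) = (1 − 532/10604)·1348/532 = 2.4067127.
deff = 1.2506808 / 2.4067127 = 0.5197.

0.5197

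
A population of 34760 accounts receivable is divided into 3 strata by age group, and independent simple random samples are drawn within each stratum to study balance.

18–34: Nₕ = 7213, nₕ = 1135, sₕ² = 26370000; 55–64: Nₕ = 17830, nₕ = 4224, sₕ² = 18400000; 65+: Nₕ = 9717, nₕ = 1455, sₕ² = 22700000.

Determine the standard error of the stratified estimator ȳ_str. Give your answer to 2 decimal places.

Var(ȳ_str) = Σₕ Wₕ²(1 − fₕ)sₕ²/nₕ with Wₕ = Nₕ/N, N = 34760.
18–34: Wₕ = 0.20750863; term = 0.20750863²·(1 − 0.15735478)·26370000/1135 = 843.00735.
55–64: Wₕ = 0.51294591; term = 0.51294591²·(1 − 0.23690409)·18400000/4224 = 874.61352.
65+: Wₕ = 0.27954545; term = 0.27954545²·(1 − 0.14973757)·22700000/1455 = 1036.6227.
Sum = 2754.2436.
SE = √(2754.2436) = 52.48.

52.48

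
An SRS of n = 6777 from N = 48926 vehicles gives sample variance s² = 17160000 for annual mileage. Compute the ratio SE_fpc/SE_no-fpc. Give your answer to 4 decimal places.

0.9282

f = n/N = 6777/48926 = 0.13851531.
SE_no-fpc = √(s²/n) = 50.319915; SE_fpc = √((1−f)s²/n) = 46.705033.
Ratio = √(1−f) = 0.92816200.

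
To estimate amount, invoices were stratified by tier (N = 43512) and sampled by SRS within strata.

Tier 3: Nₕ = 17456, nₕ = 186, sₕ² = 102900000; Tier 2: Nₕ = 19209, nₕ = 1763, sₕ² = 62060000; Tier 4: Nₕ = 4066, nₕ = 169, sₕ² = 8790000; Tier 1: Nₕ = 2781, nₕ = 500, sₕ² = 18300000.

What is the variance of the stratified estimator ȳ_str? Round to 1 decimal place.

94877.6

Var(ȳ_str) = Σₕ Wₕ²(1 − fₕ)sₕ²/nₕ with Wₕ = Nₕ/N, N = 43512.
Tier 3: Wₕ = 0.40117669; term = 0.40117669²·(1 − 0.01065536)·102900000/186 = 88088.945.
Tier 2: Wₕ = 0.44146442; term = 0.44146442²·(1 − 0.09177989)·62060000/1763 = 6230.7739.
Tier 4: Wₕ = 0.09344549; term = 0.09344549²·(1 − 0.04156419)·8790000/169 = 435.29318.
Tier 1: Wₕ = 0.06391340; term = 0.06391340²·(1 − 0.17979144)·18300000/500 = 122.62789.
Sum = 94877.64.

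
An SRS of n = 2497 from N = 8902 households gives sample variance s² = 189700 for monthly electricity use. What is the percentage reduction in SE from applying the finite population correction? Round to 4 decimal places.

15.1766

f = n/N = 2497/8902 = 0.28049876.
SE_no-fpc = √(s²/n) = 8.716144; SE_fpc = √((1−f)s²/n) = 7.3933313.
Ratio = √(1−f) = 0.84823419. Reduction = 100·(1 − 0.84823419) = 15.1766%.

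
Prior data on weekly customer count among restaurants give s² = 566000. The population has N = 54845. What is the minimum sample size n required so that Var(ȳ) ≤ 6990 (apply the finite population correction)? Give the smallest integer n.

Without fpc, n₀ = s²/D = 566000/6990 = 80.9728.
With fpc, (1 − n/N)·s²/n ≤ D requires n ≥ n₀/(1 + n₀/N) = 80.9728/(1 + 80.9728/54845) = 80.8534.
Rounding up, n = 81.

81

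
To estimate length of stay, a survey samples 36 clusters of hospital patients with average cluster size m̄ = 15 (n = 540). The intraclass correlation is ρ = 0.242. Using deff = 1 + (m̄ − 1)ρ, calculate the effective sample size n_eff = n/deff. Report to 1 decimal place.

123.1

deff = 1 + (15 − 1)·0.242 = 1 + 3.388 = 4.388.
n_eff = 540 / 4.388 = 123.1.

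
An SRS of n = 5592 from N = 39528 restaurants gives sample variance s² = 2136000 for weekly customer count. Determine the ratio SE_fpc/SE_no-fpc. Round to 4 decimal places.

0.9266

f = n/N = 5592/39528 = 0.14146934.
SE_no-fpc = √(s²/n) = 19.544162; SE_fpc = √((1−f)s²/n) = 18.10902.
Ratio = √(1−f) = 0.92656930.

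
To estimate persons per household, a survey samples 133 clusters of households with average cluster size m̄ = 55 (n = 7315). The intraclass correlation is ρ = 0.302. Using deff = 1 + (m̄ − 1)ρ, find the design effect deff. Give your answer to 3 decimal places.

deff = 1 + (55 − 1)·0.302 = 1 + 16.308 = 17.308.

17.308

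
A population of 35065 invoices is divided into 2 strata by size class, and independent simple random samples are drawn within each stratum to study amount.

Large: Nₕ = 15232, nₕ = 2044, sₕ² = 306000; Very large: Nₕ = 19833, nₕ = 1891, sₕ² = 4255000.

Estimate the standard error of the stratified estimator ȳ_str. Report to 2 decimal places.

Var(ȳ_str) = Σₕ Wₕ²(1 − fₕ)sₕ²/nₕ with Wₕ = Nₕ/N, N = 35065.
Large: Wₕ = 0.43439327; term = 0.43439327²·(1 − 0.13419118)·306000/2044 = 24.458438.
Very large: Wₕ = 0.56560673; term = 0.56560673²·(1 − 0.09534614)·4255000/1891 = 651.20783.
Sum = 675.66627.
SE = √(675.66627) = 25.99.

25.99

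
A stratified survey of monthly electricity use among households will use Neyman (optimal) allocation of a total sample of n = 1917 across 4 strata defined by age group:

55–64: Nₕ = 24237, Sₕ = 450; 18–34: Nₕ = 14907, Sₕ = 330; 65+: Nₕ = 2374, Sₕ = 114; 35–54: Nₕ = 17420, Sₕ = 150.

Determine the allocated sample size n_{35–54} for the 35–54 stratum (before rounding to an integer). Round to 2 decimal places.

267.73

Neyman allocation: nₕ = n·NₕSₕ / Σⱼ NⱼSⱼ.
Σ NⱼSⱼ = 24237·450 + 14907·330 + 2374·114 + 17420·150 = 1.8709596 × 10^7.
n_{35–54} = 1917·17420·150 / (1.8709596 × 10^7) = 267.73.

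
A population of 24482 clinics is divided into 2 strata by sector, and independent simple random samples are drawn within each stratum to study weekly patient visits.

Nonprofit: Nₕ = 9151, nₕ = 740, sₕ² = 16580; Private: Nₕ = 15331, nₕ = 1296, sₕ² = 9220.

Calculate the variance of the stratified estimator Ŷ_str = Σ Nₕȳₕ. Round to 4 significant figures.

Var(Ŷ_str) = Σₕ Nₕ²(1 − fₕ)sₕ²/nₕ.
Nonprofit: 9151²·(1 − 740/9151)·16580/740 = 1.724523 × 10^9.
Private: 15331²·(1 − 1296/15331)·9220/1296 = 1.530766 × 10^9.
Sum = 3.255289 × 10^9.

3.255 × 10^9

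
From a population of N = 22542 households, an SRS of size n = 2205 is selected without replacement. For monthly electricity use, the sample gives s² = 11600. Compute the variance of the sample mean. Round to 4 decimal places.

4.7462

Under SRS without replacement, Var(ȳ) = (1 − f)·s²/n with f = n/N = 2205/22542 = 0.09781741.
Var(ȳ) = (1 − 0.09781741)·11600/2205 = 0.90218259·5.260771 = 4.746176.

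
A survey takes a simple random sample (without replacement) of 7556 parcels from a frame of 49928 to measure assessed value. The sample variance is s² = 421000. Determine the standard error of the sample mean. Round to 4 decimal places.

6.8764

Under SRS without replacement, Var(ȳ) = (1 − f)·s²/n with f = n/N = 7556/49928 = 0.15133793.
Var(ȳ) = (1 − 0.15133793)·421000/7556 = 0.84866207·55.717311 = 47.285168.
SE(ȳ) = √(47.285168) = 6.8764.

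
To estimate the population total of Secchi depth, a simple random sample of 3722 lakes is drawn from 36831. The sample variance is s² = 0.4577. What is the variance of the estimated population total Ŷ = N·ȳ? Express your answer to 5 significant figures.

149960

Var(Ŷ) = N²·Var(ȳ) = N²·(1 − n/N)·s²/n.
f = 3722/36831 = 0.10105618; Var(ȳ) = 0.89894382·0.4577/3722 = 1.1054449 × 10^-4.
Var(Ŷ) = 36831² · (1.1054449 × 10^-4) = 149956.09.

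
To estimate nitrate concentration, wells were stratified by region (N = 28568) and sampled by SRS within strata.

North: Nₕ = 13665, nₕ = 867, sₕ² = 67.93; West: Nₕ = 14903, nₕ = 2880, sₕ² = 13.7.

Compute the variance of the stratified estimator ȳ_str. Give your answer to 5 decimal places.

Var(ȳ_str) = Σₕ Wₕ²(1 − fₕ)sₕ²/nₕ with Wₕ = Nₕ/N, N = 28568.
North: Wₕ = 0.47833240; term = 0.47833240²·(1 − 0.06344676)·67.93/867 = 0.016789377.
West: Wₕ = 0.52166760; term = 0.52166760²·(1 − 0.19324968)·13.7/2880 = 0.0010443714.
Sum = 0.017833748.

0.01783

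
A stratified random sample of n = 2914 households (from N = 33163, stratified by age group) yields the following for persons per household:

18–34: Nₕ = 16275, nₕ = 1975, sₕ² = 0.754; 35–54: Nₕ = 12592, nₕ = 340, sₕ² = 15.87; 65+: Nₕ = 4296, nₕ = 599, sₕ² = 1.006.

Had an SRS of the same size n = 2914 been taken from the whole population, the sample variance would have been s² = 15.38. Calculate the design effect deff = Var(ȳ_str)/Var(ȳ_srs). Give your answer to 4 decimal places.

Var(ȳ_str) = Σ Wₕ²(1−fₕ)sₕ²/nₕ with Wₕ = Nₕ/33163:
  18–34: (16275/33163)²·(1−1975/16275)·0.754/1975 = 8.0789265 × 10^-5
  35–54: (12592/33163)²·(1−340/12592)·15.87/340 = 0.00654775
  65+: (4296/33163)²·(1−599/4296)·1.006/599 = 2.4253659 × 10^-5
  → Var(ȳ_str) = 0.0066527929.
Var(ȳ_srs) = (1 − 2914/33163)·15.38/2914 = 0.0048141986.
deff = 0.0066527929 / 0.0048141986 = 1.3819.

1.3819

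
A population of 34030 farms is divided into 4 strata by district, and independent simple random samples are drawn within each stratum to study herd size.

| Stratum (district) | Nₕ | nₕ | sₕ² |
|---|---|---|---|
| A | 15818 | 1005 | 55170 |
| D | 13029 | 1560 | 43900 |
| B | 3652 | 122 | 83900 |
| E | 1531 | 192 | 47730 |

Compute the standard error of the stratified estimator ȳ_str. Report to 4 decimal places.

4.7785

Var(ȳ_str) = Σₕ Wₕ²(1 − fₕ)sₕ²/nₕ with Wₕ = Nₕ/N, N = 34030.
A: Wₕ = 0.46482515; term = 0.46482515²·(1 − 0.06353521)·55170/1005 = 11.107277.
D: Wₕ = 0.38286806; term = 0.38286806²·(1 − 0.11973290)·43900/1560 = 3.6312208.
B: Wₕ = 0.10731707; term = 0.10731707²·(1 − 0.03340635)·83900/122 = 7.6556788.
E: Wₕ = 0.04498971; term = 0.04498971²·(1 − 0.12540823)·47730/192 = 0.44007032.
Sum = 22.834247.
SE = √(22.834247) = 4.7785.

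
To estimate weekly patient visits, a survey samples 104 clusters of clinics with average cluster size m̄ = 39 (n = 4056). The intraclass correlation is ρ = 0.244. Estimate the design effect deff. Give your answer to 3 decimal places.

deff = 1 + (39 − 1)·0.244 = 1 + 9.272 = 10.272.

10.272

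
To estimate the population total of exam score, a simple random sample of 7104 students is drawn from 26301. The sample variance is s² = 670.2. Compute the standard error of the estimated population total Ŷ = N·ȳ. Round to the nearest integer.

6902

Var(Ŷ) = N²·Var(ȳ) = N²·(1 − n/N)·s²/n.
f = 7104/26301 = 0.27010380; Var(ȳ) = 0.72989620·670.2/7104 = 0.068859295.
Var(Ŷ) = 26301² · 0.068859295 = 4.7632908 × 10^7.
SE(Ŷ) = √(4.7632908 × 10^7) = 6902.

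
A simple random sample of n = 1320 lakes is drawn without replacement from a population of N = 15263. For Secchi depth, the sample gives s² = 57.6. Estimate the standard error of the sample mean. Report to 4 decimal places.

Under SRS without replacement, Var(ȳ) = (1 − f)·s²/n with f = n/N = 1320/15263 = 0.08648365.
Var(ȳ) = (1 − 0.08648365)·57.6/1320 = 0.91351635·0.043636364 = 0.039862531.
SE(ȳ) = √(0.039862531) = 0.1997.

0.1997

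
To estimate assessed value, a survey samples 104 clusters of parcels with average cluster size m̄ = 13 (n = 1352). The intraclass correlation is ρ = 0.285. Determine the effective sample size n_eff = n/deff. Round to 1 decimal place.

305.9

deff = 1 + (13 − 1)·0.285 = 1 + 3.42 = 4.42.
n_eff = 1352 / 4.42 = 305.9.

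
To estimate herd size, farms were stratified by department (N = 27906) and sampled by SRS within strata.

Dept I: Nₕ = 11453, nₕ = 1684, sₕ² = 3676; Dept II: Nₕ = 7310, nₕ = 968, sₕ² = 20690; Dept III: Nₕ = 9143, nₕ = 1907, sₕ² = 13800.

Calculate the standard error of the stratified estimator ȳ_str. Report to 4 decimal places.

Var(ȳ_str) = Σₕ Wₕ²(1 − fₕ)sₕ²/nₕ with Wₕ = Nₕ/N, N = 27906.
Dept I: Wₕ = 0.41041353; term = 0.41041353²·(1 − 0.14703571)·3676/1684 = 0.31362278.
Dept II: Wₕ = 0.26195083; term = 0.26195083²·(1 − 0.13242134)·20690/968 = 1.272429.
Dept III: Wₕ = 0.32763563; term = 0.32763563²·(1 − 0.20857487)·13800/1907 = 0.61478108.
Sum = 2.2008329.
SE = √(2.2008329) = 1.4835.

1.4835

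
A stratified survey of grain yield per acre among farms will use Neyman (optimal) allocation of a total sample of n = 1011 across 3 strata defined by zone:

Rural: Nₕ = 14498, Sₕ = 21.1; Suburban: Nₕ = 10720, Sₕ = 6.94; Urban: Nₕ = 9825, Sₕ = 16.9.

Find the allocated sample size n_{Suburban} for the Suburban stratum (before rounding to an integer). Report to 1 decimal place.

Neyman allocation: nₕ = n·NₕSₕ / Σⱼ NⱼSⱼ.
Σ NⱼSⱼ = 14498·21.1 + 10720·6.94 + 9825·16.9 = 546347.1.
n_{Suburban} = 1011·10720·6.94 / 546347.1 = 137.7.

137.7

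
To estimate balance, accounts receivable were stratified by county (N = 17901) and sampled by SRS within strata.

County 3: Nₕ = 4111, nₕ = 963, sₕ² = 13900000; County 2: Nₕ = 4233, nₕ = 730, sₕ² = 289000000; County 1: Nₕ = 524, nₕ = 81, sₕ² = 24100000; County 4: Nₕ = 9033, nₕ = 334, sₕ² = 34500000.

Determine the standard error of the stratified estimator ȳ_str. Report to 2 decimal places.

210.82

Var(ȳ_str) = Σₕ Wₕ²(1 − fₕ)sₕ²/nₕ with Wₕ = Nₕ/N, N = 17901.
County 3: Wₕ = 0.22965197; term = 0.22965197²·(1 − 0.23424957)·13900000/963 = 582.92963.
County 2: Wₕ = 0.23646724; term = 0.23646724²·(1 − 0.17245452)·289000000/730 = 18319.297.
County 1: Wₕ = 0.02927211; term = 0.02927211²·(1 − 0.15458015)·24100000/81 = 215.53234.
County 4: Wₕ = 0.50460868; term = 0.50460868²·(1 − 0.03697553)·34500000/334 = 25329.078.
Sum = 44446.837.
SE = √(44446.837) = 210.82.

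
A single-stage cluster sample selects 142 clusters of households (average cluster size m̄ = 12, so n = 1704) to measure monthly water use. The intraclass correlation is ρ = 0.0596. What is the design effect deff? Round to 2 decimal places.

deff = 1 + (12 − 1)·0.0596 = 1 + 0.6556 = 1.6556.

1.66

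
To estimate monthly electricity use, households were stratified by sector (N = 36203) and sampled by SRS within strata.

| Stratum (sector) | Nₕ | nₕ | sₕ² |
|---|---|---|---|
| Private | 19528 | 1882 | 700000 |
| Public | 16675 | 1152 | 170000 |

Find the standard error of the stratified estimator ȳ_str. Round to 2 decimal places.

Var(ȳ_str) = Σₕ Wₕ²(1 − fₕ)sₕ²/nₕ with Wₕ = Nₕ/N, N = 36203.
Private: Wₕ = 0.53940281; term = 0.53940281²·(1 − 0.09637444)·700000/1882 = 97.789751.
Public: Wₕ = 0.46059719; term = 0.46059719²·(1 − 0.06908546)·170000/1152 = 29.143977.
Sum = 126.93373.
SE = √(126.93373) = 11.27.

11.27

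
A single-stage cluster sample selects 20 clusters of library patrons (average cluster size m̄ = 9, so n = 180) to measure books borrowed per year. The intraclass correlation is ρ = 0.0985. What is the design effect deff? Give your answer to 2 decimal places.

deff = 1 + (9 − 1)·0.0985 = 1 + 0.788 = 1.788.

1.79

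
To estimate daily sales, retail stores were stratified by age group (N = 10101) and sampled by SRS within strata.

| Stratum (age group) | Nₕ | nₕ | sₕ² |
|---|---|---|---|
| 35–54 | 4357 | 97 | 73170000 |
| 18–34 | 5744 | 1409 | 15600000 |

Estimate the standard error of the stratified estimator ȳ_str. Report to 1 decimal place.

Var(ȳ_str) = Σₕ Wₕ²(1 − fₕ)sₕ²/nₕ with Wₕ = Nₕ/N, N = 10101.
35–54: Wₕ = 0.43134343; term = 0.43134343²·(1 − 0.02226303)·73170000/97 = 137223.89.
18–34: Wₕ = 0.56865657; term = 0.56865657²·(1 − 0.24529944)·15600000/1409 = 2702.019.
Sum = 139925.91.
SE = √(139925.91) = 374.1.

374.1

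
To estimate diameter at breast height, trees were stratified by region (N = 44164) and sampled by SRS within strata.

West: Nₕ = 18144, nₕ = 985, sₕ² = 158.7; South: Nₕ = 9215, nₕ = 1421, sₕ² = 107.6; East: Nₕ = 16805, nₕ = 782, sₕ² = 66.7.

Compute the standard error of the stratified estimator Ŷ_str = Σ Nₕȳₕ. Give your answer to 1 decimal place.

Var(Ŷ_str) = Σₕ Nₕ²(1 − fₕ)sₕ²/nₕ.
West: 18144²·(1 − 985/18144)·158.7/985 = 5.0160945 × 10^7.
South: 9215²·(1 − 1421/9215)·107.6/1421 = 5.4384349 × 10^6.
East: 16805²·(1 − 782/16805)·66.7/782 = 2.296685 × 10^7.
Sum = 7.856623 × 10^7.
SE = √(7.856623 × 10^7) = 8863.8.

8863.8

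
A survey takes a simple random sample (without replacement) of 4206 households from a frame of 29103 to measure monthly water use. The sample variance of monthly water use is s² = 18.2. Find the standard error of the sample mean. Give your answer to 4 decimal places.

0.0608

Under SRS without replacement, Var(ȳ) = (1 − f)·s²/n with f = n/N = 4206/29103 = 0.14452118.
Var(ȳ) = (1 − 0.14452118)·18.2/4206 = 0.85547882·0.0043271517 = 0.0037017866.
SE(ȳ) = √(0.0037017866) = 0.0608.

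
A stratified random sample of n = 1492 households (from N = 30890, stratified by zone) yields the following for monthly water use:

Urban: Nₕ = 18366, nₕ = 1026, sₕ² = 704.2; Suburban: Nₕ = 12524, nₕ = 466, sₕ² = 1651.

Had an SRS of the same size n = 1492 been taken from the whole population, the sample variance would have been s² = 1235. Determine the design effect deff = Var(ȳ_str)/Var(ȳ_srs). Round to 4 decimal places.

1.0026

Var(ȳ_str) = Σ Wₕ²(1−fₕ)sₕ²/nₕ with Wₕ = Nₕ/30890:
  Urban: (18366/30890)²·(1−1026/18366)·704.2/1026 = 0.22907438
  Suburban: (12524/30890)²·(1−466/12524)·1651/466 = 0.56071694
  → Var(ȳ_str) = 0.78979132.
Var(ȳ_srs) = (1 − 1492/30890)·1235/1492 = 0.78776741.
deff = 0.78979132 / 0.78776741 = 1.0026.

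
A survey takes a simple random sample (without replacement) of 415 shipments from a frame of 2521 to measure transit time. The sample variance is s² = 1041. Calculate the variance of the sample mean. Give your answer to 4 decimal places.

Under SRS without replacement, Var(ȳ) = (1 − f)·s²/n with f = n/N = 415/2521 = 0.16461722.
Var(ȳ) = (1 − 0.16461722)·1041/415 = 0.83538278·2.5084337 = 2.0955024.

2.0955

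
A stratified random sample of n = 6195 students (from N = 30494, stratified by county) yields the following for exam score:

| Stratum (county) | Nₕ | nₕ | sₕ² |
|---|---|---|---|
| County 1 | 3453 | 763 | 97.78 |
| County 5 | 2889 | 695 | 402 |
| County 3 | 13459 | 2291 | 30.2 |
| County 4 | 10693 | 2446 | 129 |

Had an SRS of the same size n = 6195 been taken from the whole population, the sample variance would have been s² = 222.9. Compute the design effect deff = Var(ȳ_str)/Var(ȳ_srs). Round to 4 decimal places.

Var(ȳ_str) = Σ Wₕ²(1−fₕ)sₕ²/nₕ with Wₕ = Nₕ/30494:
  County 1: (3453/30494)²·(1−763/3453)·97.78/763 = 0.0012801049
  County 5: (2889/30494)²·(1−695/2889)·402/695 = 0.0039427262
  County 3: (13459/30494)²·(1−2291/13459)·30.2/2291 = 0.002130793
  County 4: (10693/30494)²·(1−2446/10693)·129/2446 = 0.0050014972
  → Var(ȳ_str) = 0.012355121.
Var(ȳ_srs) = (1 − 6195/30494)·222.9/6195 = 0.028670995.
deff = 0.012355121 / 0.028670995 = 0.4309.

0.4309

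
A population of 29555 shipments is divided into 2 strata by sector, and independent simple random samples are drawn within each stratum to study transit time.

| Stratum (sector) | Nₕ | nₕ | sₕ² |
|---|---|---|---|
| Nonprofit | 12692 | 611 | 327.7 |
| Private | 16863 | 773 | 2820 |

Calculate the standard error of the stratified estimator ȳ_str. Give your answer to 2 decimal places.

Var(ȳ_str) = Σₕ Wₕ²(1 − fₕ)sₕ²/nₕ with Wₕ = Nₕ/N, N = 29555.
Nonprofit: Wₕ = 0.42943664; term = 0.42943664²·(1 − 0.04814056)·327.7/611 = 0.094146949.
Private: Wₕ = 0.57056336; term = 0.57056336²·(1 − 0.04584000)·2820/773 = 1.1331791.
Sum = 1.227326.
SE = √(1.227326) = 1.11.

1.11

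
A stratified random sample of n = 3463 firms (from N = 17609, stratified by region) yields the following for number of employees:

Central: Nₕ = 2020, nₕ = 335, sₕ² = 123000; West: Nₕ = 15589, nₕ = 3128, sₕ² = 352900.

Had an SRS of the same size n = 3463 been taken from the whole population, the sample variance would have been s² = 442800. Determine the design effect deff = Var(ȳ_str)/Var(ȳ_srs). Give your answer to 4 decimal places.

Var(ȳ_str) = Σ Wₕ²(1−fₕ)sₕ²/nₕ with Wₕ = Nₕ/17609:
  Central: (2020/17609)²·(1−335/2020)·123000/335 = 4.0303447
  West: (15589/17609)²·(1−3128/15589)·352900/3128 = 70.678395
  → Var(ȳ_str) = 74.70874.
Var(ȳ_srs) = (1 − 3463/17609)·442800/3463 = 102.71978.
deff = 74.70874 / 102.71978 = 0.7273.

0.7273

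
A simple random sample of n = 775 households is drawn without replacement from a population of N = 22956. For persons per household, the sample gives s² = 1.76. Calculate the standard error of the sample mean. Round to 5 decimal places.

0.04684

Under SRS without replacement, Var(ȳ) = (1 − f)·s²/n with f = n/N = 775/22956 = 0.03376024.
Var(ȳ) = (1 − 0.03376024)·1.76/775 = 0.96623976·0.0022709677 = 0.0021942993.
SE(ȳ) = √(0.0021942993) = 0.04684.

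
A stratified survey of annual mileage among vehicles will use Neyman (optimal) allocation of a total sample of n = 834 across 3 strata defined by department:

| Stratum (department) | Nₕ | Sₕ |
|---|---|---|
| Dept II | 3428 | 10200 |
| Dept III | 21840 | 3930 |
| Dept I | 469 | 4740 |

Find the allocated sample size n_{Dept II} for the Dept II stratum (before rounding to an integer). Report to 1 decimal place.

Neyman allocation: nₕ = n·NₕSₕ / Σⱼ NⱼSⱼ.
Σ NⱼSⱼ = 3428·10200 + 21840·3930 + 469·4740 = 1.2301986 × 10^8.
n_{Dept II} = 834·3428·10200 / (1.2301986 × 10^8) = 237.0.

237.0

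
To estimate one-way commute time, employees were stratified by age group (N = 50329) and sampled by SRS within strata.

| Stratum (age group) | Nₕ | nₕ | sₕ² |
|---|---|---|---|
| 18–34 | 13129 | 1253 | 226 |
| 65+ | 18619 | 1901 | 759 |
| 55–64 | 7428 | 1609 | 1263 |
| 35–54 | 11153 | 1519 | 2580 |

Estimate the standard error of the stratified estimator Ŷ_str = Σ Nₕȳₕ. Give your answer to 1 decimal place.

Var(Ŷ_str) = Σₕ Nₕ²(1 − fₕ)sₕ²/nₕ.
18–34: 13129²·(1 − 1253/13129)·226/1253 = 2.8122842 × 10^7.
65+: 18619²·(1 − 1901/18619)·759/1901 = 1.2427974 × 10^8.
55–64: 7428²·(1 − 1609/7428)·1263/1609 = 3.3928726 × 10^7.
35–54: 11153²·(1 − 1519/11153)·2580/1519 = 1.8249891 × 10^8.
Sum = 3.6883022 × 10^8.
SE = √(3.6883022 × 10^8) = 19205.0.

19205.0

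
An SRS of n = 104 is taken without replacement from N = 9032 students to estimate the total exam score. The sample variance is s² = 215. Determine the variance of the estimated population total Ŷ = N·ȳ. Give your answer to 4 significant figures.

1.667 × 10^8

Var(Ŷ) = N²·Var(ȳ) = N²·(1 − n/N)·s²/n.
f = 104/9032 = 0.01151461; Var(ȳ) = 0.98848539·215/104 = 2.0435034.
Var(Ŷ) = 9032² · 2.0435034 = 1.6670293 × 10^8.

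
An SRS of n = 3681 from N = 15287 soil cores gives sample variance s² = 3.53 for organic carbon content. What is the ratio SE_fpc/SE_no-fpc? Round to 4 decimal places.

0.8713

f = n/N = 3681/15287 = 0.24079283.
SE_no-fpc = √(s²/n) = 0.030967379; SE_fpc = √((1−f)s²/n) = 0.02698265.
Ratio = √(1−f) = 0.87132495.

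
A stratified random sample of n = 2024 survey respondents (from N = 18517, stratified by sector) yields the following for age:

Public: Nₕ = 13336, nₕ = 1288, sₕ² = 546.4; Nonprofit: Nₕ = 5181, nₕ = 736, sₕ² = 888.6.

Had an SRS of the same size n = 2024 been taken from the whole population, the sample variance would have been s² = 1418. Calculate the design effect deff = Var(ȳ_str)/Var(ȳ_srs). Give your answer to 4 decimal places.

Var(ȳ_str) = Σ Wₕ²(1−fₕ)sₕ²/nₕ with Wₕ = Nₕ/18517:
  Public: (13336/18517)²·(1−1288/13336)·546.4/1288 = 0.19878981
  Nonprofit: (5181/18517)²·(1−736/5181)·888.6/736 = 0.081090989
  → Var(ȳ_str) = 0.2798808.
Var(ȳ_srs) = (1 − 2024/18517)·1418/2024 = 0.62401461.
deff = 0.2798808 / 0.62401461 = 0.4485.

0.4485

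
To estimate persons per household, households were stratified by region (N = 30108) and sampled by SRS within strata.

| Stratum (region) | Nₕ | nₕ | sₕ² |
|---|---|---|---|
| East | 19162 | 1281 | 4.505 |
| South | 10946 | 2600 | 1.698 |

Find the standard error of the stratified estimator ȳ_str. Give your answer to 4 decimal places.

Var(ȳ_str) = Σₕ Wₕ²(1 − fₕ)sₕ²/nₕ with Wₕ = Nₕ/N, N = 30108.
East: Wₕ = 0.63644214; term = 0.63644214²·(1 − 0.06685106)·4.505/1281 = 0.0013292739.
South: Wₕ = 0.36355786; term = 0.36355786²·(1 − 0.23752969)·1.698/2600 = 6.5816434 × 10^-5.
Sum = 0.0013950903.
SE = √(0.0013950903) = 0.0374.

0.0374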